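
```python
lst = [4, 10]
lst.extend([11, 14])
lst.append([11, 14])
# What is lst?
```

After line 1: lst = [4, 10]
After line 2 (extend unpacks [11, 14]): lst = [4, 10, 11, 14]
After line 3 (append adds [11, 14] as single element): lst = [4, 10, 11, 14, [11, 14]]

[4, 10, 11, 14, [11, 14]]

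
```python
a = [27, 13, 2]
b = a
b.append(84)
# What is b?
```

After line 1: a = [27, 13, 2]
After line 2 (b = a is an alias, same object): a = [27, 13, 2], b = [27, 13, 2]
After line 3 (b.append mutates the shared list): a = [27, 13, 2, 84], b = [27, 13, 2, 84]

[27, 13, 2, 84]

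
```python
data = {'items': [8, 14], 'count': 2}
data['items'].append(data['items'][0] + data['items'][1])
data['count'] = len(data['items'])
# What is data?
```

After line 1: data = {'items': [8, 14], 'count': 2}
After line 2 (append 8 + 14 = 22): data = {'items': [8, 14, 22], 'count': 2}
After line 3 (count = len(items) = 3): data = {'items': [8, 14, 22], 'count': 3}

{'items': [8, 14, 22], 'count': 3}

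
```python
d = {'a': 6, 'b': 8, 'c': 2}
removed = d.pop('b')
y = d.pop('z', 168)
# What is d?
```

After line 1: d = {'a': 6, 'b': 8, 'c': 2}
After line 2 (pop 'b' returns 8): d = {'a': 6, 'c': 2}, removed = 8
After line 3 (pop 'z' missing, returns default 168): d = {'a': 6, 'c': 2}, y = 168

{'a': 6, 'c': 2}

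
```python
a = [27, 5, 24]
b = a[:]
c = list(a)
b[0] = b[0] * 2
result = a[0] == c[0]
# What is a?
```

After line 1: a = [27, 5, 24]
After line 2 (b = a[:], copy): a = [27, 5, 24], b = [27, 5, 24]
After line 3 (c = list(a) is a copy, new object): c = [27, 5, 24]
After line 4 (b[0] = 27 * 2 = 54; only b mutates (copy)): a = [27, 5, 24], b = [54, 5, 24], c = [27, 5, 24]
After line 5 (a[0] = 27, c[0] = 27; result = True)

[27, 5, 24]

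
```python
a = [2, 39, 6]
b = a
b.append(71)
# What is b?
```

After line 1: a = [2, 39, 6]
After line 2 (b = a is an alias, same object): a = [2, 39, 6], b = [2, 39, 6]
After line 3 (b.append mutates the shared list): a = [2, 39, 6, 71], b = [2, 39, 6, 71]

[2, 39, 6, 71]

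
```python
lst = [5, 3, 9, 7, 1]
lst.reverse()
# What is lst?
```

[1, 7, 9, 3, 5]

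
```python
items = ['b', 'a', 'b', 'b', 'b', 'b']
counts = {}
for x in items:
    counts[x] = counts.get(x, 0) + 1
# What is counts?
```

Initial: counts = {}, items = ['b', 'a', 'b', 'b', 'b', 'b']
See 'b': counts = {'b': 1}
See 'a': counts = {'b': 1, 'a': 1}
See 'b': counts = {'b': 2, 'a': 1}
See 'b': counts = {'b': 3, 'a': 1}
See 'b': counts = {'b': 4, 'a': 1}
See 'b': counts = {'b': 5, 'a': 1}

{'b': 5, 'a': 1}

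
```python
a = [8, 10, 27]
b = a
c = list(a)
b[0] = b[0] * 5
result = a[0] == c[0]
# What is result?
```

After line 1: a = [8, 10, 27]
After line 2 (b = a, alias): a = [8, 10, 27], b = [8, 10, 27]
After line 3 (c = list(a) is a copy, new object): c = [8, 10, 27]
After line 4 (b[0] = 8 * 5 = 40; mutates shared a/b): a = b = [40, 10, 27], c = [8, 10, 27]
After line 5 (a[0] = 40, c[0] = 8; result = False)

False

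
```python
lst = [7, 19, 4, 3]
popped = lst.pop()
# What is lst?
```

[7, 19, 4]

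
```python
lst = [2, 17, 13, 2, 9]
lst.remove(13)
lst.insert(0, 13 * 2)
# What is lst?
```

After line 1: lst = [2, 17, 13, 2, 9]
After line 2 (remove first 13): lst = [2, 17, 2, 9]
After line 3 (insert 26 at index 0): lst = [26, 2, 17, 2, 9]

[26, 2, 17, 2, 9]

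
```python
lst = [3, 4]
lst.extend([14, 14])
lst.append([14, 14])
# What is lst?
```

After line 1: lst = [3, 4]
After line 2 (extend unpacks [14, 14]): lst = [3, 4, 14, 14]
After line 3 (append adds [14, 14] as single element): lst = [3, 4, 14, 14, [14, 14]]

[3, 4, 14, 14, [14, 14]]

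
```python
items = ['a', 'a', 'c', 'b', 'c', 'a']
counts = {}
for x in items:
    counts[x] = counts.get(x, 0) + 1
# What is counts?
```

Initial: counts = {}, items = ['a', 'a', 'c', 'b', 'c', 'a']
See 'a': counts = {'a': 1}
See 'a': counts = {'a': 2}
See 'c': counts = {'a': 2, 'c': 1}
See 'b': counts = {'a': 2, 'c': 1, 'b': 1}
See 'c': counts = {'a': 2, 'c': 2, 'b': 1}
See 'a': counts = {'a': 3, 'c': 2, 'b': 1}

{'a': 3, 'c': 2, 'b': 1}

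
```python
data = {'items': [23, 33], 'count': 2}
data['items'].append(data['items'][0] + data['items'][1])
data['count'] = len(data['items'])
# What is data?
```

After line 1: data = {'items': [23, 33], 'count': 2}
After line 2 (append 23 + 33 = 56): data = {'items': [23, 33, 56], 'count': 2}
After line 3 (count = len(items) = 3): data = {'items': [23, 33, 56], 'count': 3}

{'items': [23, 33, 56], 'count': 3}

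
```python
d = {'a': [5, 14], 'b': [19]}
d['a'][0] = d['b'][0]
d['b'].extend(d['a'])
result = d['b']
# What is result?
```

After line 1: d = {'a': [5, 14], 'b': [19]}
After line 2 (a[0] = b[0] = 19): d = {'a': [19, 14], 'b': [19]}
After line 3 (b.extend(a) appends [19, 14]): d = {'a': [19, 14], 'b': [19, 19, 14]}
After line 4: result = d['b'] = [19, 19, 14]

[19, 19, 14]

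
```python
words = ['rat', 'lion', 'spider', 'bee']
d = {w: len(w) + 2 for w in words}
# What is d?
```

{'rat': 5, 'lion': 6, 'spider': 8, 'bee': 5}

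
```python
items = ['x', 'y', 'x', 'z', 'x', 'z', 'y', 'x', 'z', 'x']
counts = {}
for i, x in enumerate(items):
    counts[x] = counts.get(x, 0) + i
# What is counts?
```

Initial: counts = {}, items = ['x', 'y', 'x', 'z', 'x', 'z', 'y', 'x', 'z', 'x']
i=0, x='x': counts = {'x': 0}
i=1, x='y': counts = {'x': 0, 'y': 1}
i=2, x='x': counts = {'x': 2, 'y': 1}
i=3, x='z': counts = {'x': 2, 'y': 1, 'z': 3}
i=4, x='x': counts = {'x': 6, 'y': 1, 'z': 3}
i=5, x='z': counts = {'x': 6, 'y': 1, 'z': 8}
i=6, x='y': counts = {'x': 6, 'y': 7, 'z': 8}
i=7, x='x': counts = {'x': 13, 'y': 7, 'z': 8}
i=8, x='z': counts = {'x': 13, 'y': 7, 'z': 16}
i=9, x='x': counts = {'x': 22, 'y': 7, 'z': 16}

{'x': 22, 'y': 7, 'z': 16}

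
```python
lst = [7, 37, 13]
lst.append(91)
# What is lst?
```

[7, 37, 13, 91]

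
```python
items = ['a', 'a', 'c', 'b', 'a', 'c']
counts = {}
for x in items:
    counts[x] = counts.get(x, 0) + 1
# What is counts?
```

Initial: counts = {}, items = ['a', 'a', 'c', 'b', 'a', 'c']
See 'a': counts = {'a': 1}
See 'a': counts = {'a': 2}
See 'c': counts = {'a': 2, 'c': 1}
See 'b': counts = {'a': 2, 'c': 1, 'b': 1}
See 'a': counts = {'a': 3, 'c': 1, 'b': 1}
See 'c': counts = {'a': 3, 'c': 2, 'b': 1}

{'a': 3, 'c': 2, 'b': 1}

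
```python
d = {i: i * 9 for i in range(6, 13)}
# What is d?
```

{6: 54, 7: 63, 8: 72, 9: 81, 10: 90, 11: 99, 12: 108}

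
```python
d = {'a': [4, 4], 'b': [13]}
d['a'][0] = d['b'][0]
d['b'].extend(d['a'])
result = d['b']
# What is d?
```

After line 1: d = {'a': [4, 4], 'b': [13]}
After line 2 (a[0] = b[0] = 13): d = {'a': [13, 4], 'b': [13]}
After line 3 (b.extend(a) appends [13, 4]): d = {'a': [13, 4], 'b': [13, 13, 4]}
After line 4: result = d['b'] = [13, 13, 4]

{'a': [13, 4], 'b': [13, 13, 4]}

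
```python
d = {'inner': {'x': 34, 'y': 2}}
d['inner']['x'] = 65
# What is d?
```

After line 1: d = {'inner': {'x': 34, 'y': 2}}
After line 2 (inner x overwritten): d = {'inner': {'x': 65, 'y': 2}}

{'inner': {'x': 65, 'y': 2}}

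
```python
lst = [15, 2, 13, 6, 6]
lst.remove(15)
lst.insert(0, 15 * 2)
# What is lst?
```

After line 1: lst = [15, 2, 13, 6, 6]
After line 2 (remove first 15): lst = [2, 13, 6, 6]
After line 3 (insert 30 at index 0): lst = [30, 2, 13, 6, 6]

[30, 2, 13, 6, 6]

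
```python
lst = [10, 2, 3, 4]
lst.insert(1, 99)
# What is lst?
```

[10, 99, 2, 3, 4]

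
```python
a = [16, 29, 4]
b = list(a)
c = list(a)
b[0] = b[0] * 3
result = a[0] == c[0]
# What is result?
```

After line 1: a = [16, 29, 4]
After line 2 (b = list(a), copy): a = [16, 29, 4], b = [16, 29, 4]
After line 3 (c = list(a) is a copy, new object): c = [16, 29, 4]
After line 4 (b[0] = 16 * 3 = 48; only b mutates (copy)): a = [16, 29, 4], b = [48, 29, 4], c = [16, 29, 4]
After line 5 (a[0] = 16, c[0] = 16; result = True)

True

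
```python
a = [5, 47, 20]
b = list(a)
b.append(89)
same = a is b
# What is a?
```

After line 1: a = [5, 47, 20]
After line 2 (b = list(a) is a shallow copy, new object): a = [5, 47, 20], b = [5, 47, 20]
After line 3 (append only mutates b): a = [5, 47, 20], b = [5, 47, 20, 89]
After line 4 (same = a is b; different objects -> False): same = False

[5, 47, 20]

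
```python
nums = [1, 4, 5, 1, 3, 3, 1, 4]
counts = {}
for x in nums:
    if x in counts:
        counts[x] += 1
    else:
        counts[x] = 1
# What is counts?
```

Initial: counts = {}, nums = [1, 4, 5, 1, 3, 3, 1, 4]
See 1: counts = {1: 1}
See 4: counts = {1: 1, 4: 1}
See 5: counts = {1: 1, 4: 1, 5: 1}
See 1: counts = {1: 2, 4: 1, 5: 1}
See 3: counts = {1: 2, 4: 1, 5: 1, 3: 1}
See 3: counts = {1: 2, 4: 1, 5: 1, 3: 2}
See 1: counts = {1: 3, 4: 1, 5: 1, 3: 2}
See 4: counts = {1: 3, 4: 2, 5: 1, 3: 2}

{1: 3, 4: 2, 5: 1, 3: 2}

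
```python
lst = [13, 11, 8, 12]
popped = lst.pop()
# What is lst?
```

[13, 11, 8]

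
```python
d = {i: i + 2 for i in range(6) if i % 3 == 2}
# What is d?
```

{2: 4, 5: 7}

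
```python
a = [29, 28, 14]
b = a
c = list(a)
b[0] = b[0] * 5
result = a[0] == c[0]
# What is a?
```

After line 1: a = [29, 28, 14]
After line 2 (b = a, alias): a = [29, 28, 14], b = [29, 28, 14]
After line 3 (c = list(a) is a copy, new object): c = [29, 28, 14]
After line 4 (b[0] = 29 * 5 = 145; mutates shared a/b): a = b = [145, 28, 14], c = [29, 28, 14]
After line 5 (a[0] = 145, c[0] = 29; result = False)

[145, 28, 14]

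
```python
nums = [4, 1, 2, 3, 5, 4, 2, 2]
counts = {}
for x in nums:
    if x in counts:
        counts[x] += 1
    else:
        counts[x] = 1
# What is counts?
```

Initial: counts = {}, nums = [4, 1, 2, 3, 5, 4, 2, 2]
See 4: counts = {4: 1}
See 1: counts = {4: 1, 1: 1}
See 2: counts = {4: 1, 1: 1, 2: 1}
See 3: counts = {4: 1, 1: 1, 2: 1, 3: 1}
See 5: counts = {4: 1, 1: 1, 2: 1, 3: 1, 5: 1}
See 4: counts = {4: 2, 1: 1, 2: 1, 3: 1, 5: 1}
See 2: counts = {4: 2, 1: 1, 2: 2, 3: 1, 5: 1}
See 2: counts = {4: 2, 1: 1, 2: 3, 3: 1, 5: 1}

{4: 2, 1: 1, 2: 3, 3: 1, 5: 1}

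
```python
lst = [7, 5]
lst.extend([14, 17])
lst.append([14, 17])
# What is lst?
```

After line 1: lst = [7, 5]
After line 2 (extend unpacks [14, 17]): lst = [7, 5, 14, 17]
After line 3 (append adds [14, 17] as single element): lst = [7, 5, 14, 17, [14, 17]]

[7, 5, 14, 17, [14, 17]]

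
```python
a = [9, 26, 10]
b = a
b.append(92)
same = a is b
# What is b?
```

After line 1: a = [9, 26, 10]
After line 2 (b = a is an alias, same object): a = [9, 26, 10], b = [9, 26, 10]
After line 3 (b.append mutates the shared list): a = [9, 26, 10, 92], b = [9, 26, 10, 92]
After line 4 (same = a is b; same object -> True): same = True

[9, 26, 10, 92]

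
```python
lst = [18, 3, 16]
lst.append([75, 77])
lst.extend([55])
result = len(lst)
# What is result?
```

After line 1: lst = [18, 3, 16]
After line 2 (append adds [75, 77] as single element): lst = [18, 3, 16, [75, 77]]
After line 3 (extend unpacks [55], adds 55): lst = [18, 3, 16, [75, 77], 55]
After line 4: result = len(lst) = 5

5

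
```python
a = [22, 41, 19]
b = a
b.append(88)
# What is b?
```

After line 1: a = [22, 41, 19]
After line 2 (b = a is an alias, same object): a = [22, 41, 19], b = [22, 41, 19]
After line 3 (b.append mutates the shared list): a = [22, 41, 19, 88], b = [22, 41, 19, 88]

[22, 41, 19, 88]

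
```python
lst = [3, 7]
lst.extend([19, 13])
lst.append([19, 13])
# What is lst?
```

After line 1: lst = [3, 7]
After line 2 (extend unpacks [19, 13]): lst = [3, 7, 19, 13]
After line 3 (append adds [19, 13] as single element): lst = [3, 7, 19, 13, [19, 13]]

[3, 7, 19, 13, [19, 13]]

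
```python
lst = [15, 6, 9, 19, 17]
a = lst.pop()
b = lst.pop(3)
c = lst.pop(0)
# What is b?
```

After line 1: lst = [15, 6, 9, 19, 17]
After line 2 (pop() -> a = 17): lst = [15, 6, 9, 19]
After line 3 (pop(3) -> b = 19): lst = [15, 6, 9]
After line 4 (pop(0) -> c = 15): lst = [6, 9]

19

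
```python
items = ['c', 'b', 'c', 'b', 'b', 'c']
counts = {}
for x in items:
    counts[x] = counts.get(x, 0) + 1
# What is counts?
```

Initial: counts = {}, items = ['c', 'b', 'c', 'b', 'b', 'c']
See 'c': counts = {'c': 1}
See 'b': counts = {'c': 1, 'b': 1}
See 'c': counts = {'c': 2, 'b': 1}
See 'b': counts = {'c': 2, 'b': 2}
See 'b': counts = {'c': 2, 'b': 3}
See 'c': counts = {'c': 3, 'b': 3}

{'c': 3, 'b': 3}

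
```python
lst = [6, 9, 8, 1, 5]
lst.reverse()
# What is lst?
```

[5, 1, 8, 9, 6]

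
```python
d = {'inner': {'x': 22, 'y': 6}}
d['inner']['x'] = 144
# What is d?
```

After line 1: d = {'inner': {'x': 22, 'y': 6}}
After line 2 (inner x overwritten): d = {'inner': {'x': 144, 'y': 6}}

{'inner': {'x': 144, 'y': 6}}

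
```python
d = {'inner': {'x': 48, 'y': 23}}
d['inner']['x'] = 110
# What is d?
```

After line 1: d = {'inner': {'x': 48, 'y': 23}}
After line 2 (inner x overwritten): d = {'inner': {'x': 110, 'y': 23}}

{'inner': {'x': 110, 'y': 23}}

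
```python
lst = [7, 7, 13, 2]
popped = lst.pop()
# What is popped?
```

2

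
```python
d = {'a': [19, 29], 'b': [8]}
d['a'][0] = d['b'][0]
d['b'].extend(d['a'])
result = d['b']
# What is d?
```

After line 1: d = {'a': [19, 29], 'b': [8]}
After line 2 (a[0] = b[0] = 8): d = {'a': [8, 29], 'b': [8]}
After line 3 (b.extend(a) appends [8, 29]): d = {'a': [8, 29], 'b': [8, 8, 29]}
After line 4: result = d['b'] = [8, 8, 29]

{'a': [8, 29], 'b': [8, 8, 29]}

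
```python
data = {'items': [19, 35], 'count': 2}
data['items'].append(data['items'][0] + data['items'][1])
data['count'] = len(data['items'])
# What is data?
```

After line 1: data = {'items': [19, 35], 'count': 2}
After line 2 (append 19 + 35 = 54): data = {'items': [19, 35, 54], 'count': 2}
After line 3 (count = len(items) = 3): data = {'items': [19, 35, 54], 'count': 3}

{'items': [19, 35, 54], 'count': 3}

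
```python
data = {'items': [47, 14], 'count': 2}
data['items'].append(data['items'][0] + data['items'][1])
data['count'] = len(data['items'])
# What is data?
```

After line 1: data = {'items': [47, 14], 'count': 2}
After line 2 (append 47 + 14 = 61): data = {'items': [47, 14, 61], 'count': 2}
After line 3 (count = len(items) = 3): data = {'items': [47, 14, 61], 'count': 3}

{'items': [47, 14, 61], 'count': 3}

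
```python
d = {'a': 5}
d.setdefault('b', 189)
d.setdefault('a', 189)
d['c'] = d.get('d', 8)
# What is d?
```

After line 1: d = {'a': 5}
After line 2 (setdefault adds 'b'=189): d = {'a': 5, 'b': 189}
After line 3 (setdefault 'a' no-op, already exists): d = {'a': 5, 'b': 189}
After line 4 (get('d', 8) returns default since 'd' not in d): d = {'a': 5, 'b': 189, 'c': 8}

{'a': 5, 'b': 189, 'c': 8}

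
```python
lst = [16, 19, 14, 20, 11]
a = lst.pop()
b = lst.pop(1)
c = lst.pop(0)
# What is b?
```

After line 1: lst = [16, 19, 14, 20, 11]
After line 2 (pop() -> a = 11): lst = [16, 19, 14, 20]
After line 3 (pop(1) -> b = 19): lst = [16, 14, 20]
After line 4 (pop(0) -> c = 16): lst = [14, 20]

19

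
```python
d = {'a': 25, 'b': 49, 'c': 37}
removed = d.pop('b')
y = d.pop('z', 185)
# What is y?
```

After line 1: d = {'a': 25, 'b': 49, 'c': 37}
After line 2 (pop 'b' returns 49): d = {'a': 25, 'c': 37}, removed = 49
After line 3 (pop 'z' missing, returns default 185): d = {'a': 25, 'c': 37}, y = 185

185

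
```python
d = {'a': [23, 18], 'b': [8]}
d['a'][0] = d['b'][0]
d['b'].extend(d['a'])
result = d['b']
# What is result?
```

After line 1: d = {'a': [23, 18], 'b': [8]}
After line 2 (a[0] = b[0] = 8): d = {'a': [8, 18], 'b': [8]}
After line 3 (b.extend(a) appends [8, 18]): d = {'a': [8, 18], 'b': [8, 8, 18]}
After line 4: result = d['b'] = [8, 8, 18]

[8, 8, 18]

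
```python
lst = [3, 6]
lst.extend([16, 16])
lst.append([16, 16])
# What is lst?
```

After line 1: lst = [3, 6]
After line 2 (extend unpacks [16, 16]): lst = [3, 6, 16, 16]
After line 3 (append adds [16, 16] as single element): lst = [3, 6, 16, 16, [16, 16]]

[3, 6, 16, 16, [16, 16]]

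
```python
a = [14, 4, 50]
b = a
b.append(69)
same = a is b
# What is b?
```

After line 1: a = [14, 4, 50]
After line 2 (b = a is an alias, same object): a = [14, 4, 50], b = [14, 4, 50]
After line 3 (b.append mutates the shared list): a = [14, 4, 50, 69], b = [14, 4, 50, 69]
After line 4 (same = a is b; same object -> True): same = True

[14, 4, 50, 69]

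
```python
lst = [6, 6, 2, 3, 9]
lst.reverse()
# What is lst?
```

[9, 3, 2, 6, 6]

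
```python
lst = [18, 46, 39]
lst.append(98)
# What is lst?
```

[18, 46, 39, 98]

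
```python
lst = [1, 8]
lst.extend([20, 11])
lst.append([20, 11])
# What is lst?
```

After line 1: lst = [1, 8]
After line 2 (extend unpacks [20, 11]): lst = [1, 8, 20, 11]
After line 3 (append adds [20, 11] as single element): lst = [1, 8, 20, 11, [20, 11]]

[1, 8, 20, 11, [20, 11]]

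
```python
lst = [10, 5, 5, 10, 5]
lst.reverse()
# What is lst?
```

[5, 10, 5, 5, 10]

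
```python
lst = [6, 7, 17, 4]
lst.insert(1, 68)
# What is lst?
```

[6, 68, 7, 17, 4]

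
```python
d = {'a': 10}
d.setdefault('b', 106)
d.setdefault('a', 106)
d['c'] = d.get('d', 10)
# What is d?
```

After line 1: d = {'a': 10}
After line 2 (setdefault adds 'b'=106): d = {'a': 10, 'b': 106}
After line 3 (setdefault 'a' no-op, already exists): d = {'a': 10, 'b': 106}
After line 4 (get('d', 10) returns default since 'd' not in d): d = {'a': 10, 'b': 106, 'c': 10}

{'a': 10, 'b': 106, 'c': 10}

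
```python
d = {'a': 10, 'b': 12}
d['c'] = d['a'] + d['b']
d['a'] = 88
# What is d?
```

After line 1: d = {'a': 10, 'b': 12}
After line 2 (d['c'] = 10 + 12): d = {'a': 10, 'b': 12, 'c': 22}
After line 3: d = {'a': 88, 'b': 12, 'c': 22}

{'a': 88, 'b': 12, 'c': 22}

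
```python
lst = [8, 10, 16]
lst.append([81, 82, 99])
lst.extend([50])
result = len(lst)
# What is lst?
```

After line 1: lst = [8, 10, 16]
After line 2 (append adds [81, 82, 99] as single element): lst = [8, 10, 16, [81, 82, 99]]
After line 3 (extend unpacks [50], adds 50): lst = [8, 10, 16, [81, 82, 99], 50]
After line 4: result = len(lst) = 5

[8, 10, 16, [81, 82, 99], 50]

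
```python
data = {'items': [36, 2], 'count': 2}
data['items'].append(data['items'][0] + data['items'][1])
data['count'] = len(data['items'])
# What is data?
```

After line 1: data = {'items': [36, 2], 'count': 2}
After line 2 (append 36 + 2 = 38): data = {'items': [36, 2, 38], 'count': 2}
After line 3 (count = len(items) = 3): data = {'items': [36, 2, 38], 'count': 3}

{'items': [36, 2, 38], 'count': 3}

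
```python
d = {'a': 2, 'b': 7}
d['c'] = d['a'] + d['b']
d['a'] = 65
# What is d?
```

After line 1: d = {'a': 2, 'b': 7}
After line 2 (d['c'] = 2 + 7): d = {'a': 2, 'b': 7, 'c': 9}
After line 3: d = {'a': 65, 'b': 7, 'c': 9}

{'a': 65, 'b': 7, 'c': 9}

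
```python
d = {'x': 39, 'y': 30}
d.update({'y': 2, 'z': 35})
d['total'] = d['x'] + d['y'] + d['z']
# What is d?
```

After line 1: d = {'x': 39, 'y': 30}
After line 2 (y overwritten, z added): d = {'x': 39, 'y': 2, 'z': 35}
After line 3 (total = 39 + 2 + 35 = 76): d = {'x': 39, 'y': 2, 'z': 35, 'total': 76}

{'x': 39, 'y': 2, 'z': 35, 'total': 76}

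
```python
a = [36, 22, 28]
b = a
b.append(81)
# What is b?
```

After line 1: a = [36, 22, 28]
After line 2 (b = a is an alias, same object): a = [36, 22, 28], b = [36, 22, 28]
After line 3 (b.append mutates the shared list): a = [36, 22, 28, 81], b = [36, 22, 28, 81]

[36, 22, 28, 81]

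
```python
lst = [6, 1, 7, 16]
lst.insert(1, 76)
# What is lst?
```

[6, 76, 1, 7, 16]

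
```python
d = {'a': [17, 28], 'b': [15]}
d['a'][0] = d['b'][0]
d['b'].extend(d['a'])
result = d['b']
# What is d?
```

After line 1: d = {'a': [17, 28], 'b': [15]}
After line 2 (a[0] = b[0] = 15): d = {'a': [15, 28], 'b': [15]}
After line 3 (b.extend(a) appends [15, 28]): d = {'a': [15, 28], 'b': [15, 15, 28]}
After line 4: result = d['b'] = [15, 15, 28]

{'a': [15, 28], 'b': [15, 15, 28]}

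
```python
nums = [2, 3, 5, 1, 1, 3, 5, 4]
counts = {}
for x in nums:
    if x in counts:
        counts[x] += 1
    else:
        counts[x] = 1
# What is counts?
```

Initial: counts = {}, nums = [2, 3, 5, 1, 1, 3, 5, 4]
See 2: counts = {2: 1}
See 3: counts = {2: 1, 3: 1}
See 5: counts = {2: 1, 3: 1, 5: 1}
See 1: counts = {2: 1, 3: 1, 5: 1, 1: 1}
See 1: counts = {2: 1, 3: 1, 5: 1, 1: 2}
See 3: counts = {2: 1, 3: 2, 5: 1, 1: 2}
See 5: counts = {2: 1, 3: 2, 5: 2, 1: 2}
See 4: counts = {2: 1, 3: 2, 5: 2, 1: 2, 4: 1}

{2: 1, 3: 2, 5: 2, 1: 2, 4: 1}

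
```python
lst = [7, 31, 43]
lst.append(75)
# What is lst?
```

[7, 31, 43, 75]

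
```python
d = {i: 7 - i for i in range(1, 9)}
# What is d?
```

{1: 6, 2: 5, 3: 4, 4: 3, 5: 2, 6: 1, 7: 0, 8: -1}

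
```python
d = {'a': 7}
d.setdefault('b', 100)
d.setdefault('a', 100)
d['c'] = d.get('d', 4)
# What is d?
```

After line 1: d = {'a': 7}
After line 2 (setdefault adds 'b'=100): d = {'a': 7, 'b': 100}
After line 3 (setdefault 'a' no-op, already exists): d = {'a': 7, 'b': 100}
After line 4 (get('d', 4) returns default since 'd' not in d): d = {'a': 7, 'b': 100, 'c': 4}

{'a': 7, 'b': 100, 'c': 4}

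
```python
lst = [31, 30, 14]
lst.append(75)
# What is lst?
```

[31, 30, 14, 75]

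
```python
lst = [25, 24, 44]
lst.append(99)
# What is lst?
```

[25, 24, 44, 99]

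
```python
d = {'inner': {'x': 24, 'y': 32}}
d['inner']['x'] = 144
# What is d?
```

After line 1: d = {'inner': {'x': 24, 'y': 32}}
After line 2 (inner x overwritten): d = {'inner': {'x': 144, 'y': 32}}

{'inner': {'x': 144, 'y': 32}}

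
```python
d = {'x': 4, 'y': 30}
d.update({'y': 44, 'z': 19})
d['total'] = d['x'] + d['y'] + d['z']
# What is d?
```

After line 1: d = {'x': 4, 'y': 30}
After line 2 (y overwritten, z added): d = {'x': 4, 'y': 44, 'z': 19}
After line 3 (total = 4 + 44 + 19 = 67): d = {'x': 4, 'y': 44, 'z': 19, 'total': 67}

{'x': 4, 'y': 44, 'z': 19, 'total': 67}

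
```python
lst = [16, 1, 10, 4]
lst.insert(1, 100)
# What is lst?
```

[16, 100, 1, 10, 4]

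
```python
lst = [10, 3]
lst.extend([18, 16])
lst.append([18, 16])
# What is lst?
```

After line 1: lst = [10, 3]
After line 2 (extend unpacks [18, 16]): lst = [10, 3, 18, 16]
After line 3 (append adds [18, 16] as single element): lst = [10, 3, 18, 16, [18, 16]]

[10, 3, 18, 16, [18, 16]]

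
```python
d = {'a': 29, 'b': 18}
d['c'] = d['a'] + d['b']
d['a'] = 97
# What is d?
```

After line 1: d = {'a': 29, 'b': 18}
After line 2 (d['c'] = 29 + 18): d = {'a': 29, 'b': 18, 'c': 47}
After line 3: d = {'a': 97, 'b': 18, 'c': 47}

{'a': 97, 'b': 18, 'c': 47}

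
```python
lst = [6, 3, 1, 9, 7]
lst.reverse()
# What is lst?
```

[7, 9, 1, 3, 6]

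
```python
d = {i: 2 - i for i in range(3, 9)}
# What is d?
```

{3: -1, 4: -2, 5: -3, 6: -4, 7: -5, 8: -6}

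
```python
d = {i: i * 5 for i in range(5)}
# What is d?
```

{0: 0, 1: 5, 2: 10, 3: 15, 4: 20}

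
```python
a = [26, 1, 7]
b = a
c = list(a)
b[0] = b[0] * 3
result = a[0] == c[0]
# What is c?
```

After line 1: a = [26, 1, 7]
After line 2 (b = a, alias): a = [26, 1, 7], b = [26, 1, 7]
After line 3 (c = list(a) is a copy, new object): c = [26, 1, 7]
After line 4 (b[0] = 26 * 3 = 78; mutates shared a/b): a = b = [78, 1, 7], c = [26, 1, 7]
After line 5 (a[0] = 78, c[0] = 26; result = False)

[26, 1, 7]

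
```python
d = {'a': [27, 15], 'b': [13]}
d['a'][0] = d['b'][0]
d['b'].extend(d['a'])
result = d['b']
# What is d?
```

After line 1: d = {'a': [27, 15], 'b': [13]}
After line 2 (a[0] = b[0] = 13): d = {'a': [13, 15], 'b': [13]}
After line 3 (b.extend(a) appends [13, 15]): d = {'a': [13, 15], 'b': [13, 13, 15]}
After line 4: result = d['b'] = [13, 13, 15]

{'a': [13, 15], 'b': [13, 13, 15]}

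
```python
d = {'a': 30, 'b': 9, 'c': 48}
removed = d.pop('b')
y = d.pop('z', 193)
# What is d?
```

After line 1: d = {'a': 30, 'b': 9, 'c': 48}
After line 2 (pop 'b' returns 9): d = {'a': 30, 'c': 48}, removed = 9
After line 3 (pop 'z' missing, returns default 193): d = {'a': 30, 'c': 48}, y = 193

{'a': 30, 'c': 48}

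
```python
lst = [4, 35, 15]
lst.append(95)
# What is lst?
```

[4, 35, 15, 95]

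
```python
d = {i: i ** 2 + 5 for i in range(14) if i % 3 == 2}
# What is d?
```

{2: 9, 5: 30, 8: 69, 11: 126}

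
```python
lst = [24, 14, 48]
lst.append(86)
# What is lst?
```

[24, 14, 48, 86]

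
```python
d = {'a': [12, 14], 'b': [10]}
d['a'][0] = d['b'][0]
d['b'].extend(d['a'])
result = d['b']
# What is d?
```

After line 1: d = {'a': [12, 14], 'b': [10]}
After line 2 (a[0] = b[0] = 10): d = {'a': [10, 14], 'b': [10]}
After line 3 (b.extend(a) appends [10, 14]): d = {'a': [10, 14], 'b': [10, 10, 14]}
After line 4: result = d['b'] = [10, 10, 14]

{'a': [10, 14], 'b': [10, 10, 14]}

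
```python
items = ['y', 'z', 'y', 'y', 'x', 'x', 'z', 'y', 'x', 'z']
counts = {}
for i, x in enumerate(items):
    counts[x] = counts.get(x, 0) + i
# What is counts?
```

Initial: counts = {}, items = ['y', 'z', 'y', 'y', 'x', 'x', 'z', 'y', 'x', 'z']
i=0, x='y': counts = {'y': 0}
i=1, x='z': counts = {'y': 0, 'z': 1}
i=2, x='y': counts = {'y': 2, 'z': 1}
i=3, x='y': counts = {'y': 5, 'z': 1}
i=4, x='x': counts = {'y': 5, 'z': 1, 'x': 4}
i=5, x='x': counts = {'y': 5, 'z': 1, 'x': 9}
i=6, x='z': counts = {'y': 5, 'z': 7, 'x': 9}
i=7, x='y': counts = {'y': 12, 'z': 7, 'x': 9}
i=8, x='x': counts = {'y': 12, 'z': 7, 'x': 17}
i=9, x='z': counts = {'y': 12, 'z': 16, 'x': 17}

{'y': 12, 'z': 16, 'x': 17}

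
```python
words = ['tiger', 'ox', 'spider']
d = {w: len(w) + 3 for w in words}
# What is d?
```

{'tiger': 8, 'ox': 5, 'spider': 9}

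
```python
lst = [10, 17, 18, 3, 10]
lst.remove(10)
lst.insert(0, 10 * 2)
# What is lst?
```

After line 1: lst = [10, 17, 18, 3, 10]
After line 2 (remove first 10): lst = [17, 18, 3, 10]
After line 3 (insert 20 at index 0): lst = [20, 17, 18, 3, 10]

[20, 17, 18, 3, 10]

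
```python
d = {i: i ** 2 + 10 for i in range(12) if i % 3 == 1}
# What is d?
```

{1: 11, 4: 26, 7: 59, 10: 110}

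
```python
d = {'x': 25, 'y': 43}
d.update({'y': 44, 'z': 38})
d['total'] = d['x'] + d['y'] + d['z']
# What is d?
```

After line 1: d = {'x': 25, 'y': 43}
After line 2 (y overwritten, z added): d = {'x': 25, 'y': 44, 'z': 38}
After line 3 (total = 25 + 44 + 38 = 107): d = {'x': 25, 'y': 44, 'z': 38, 'total': 107}

{'x': 25, 'y': 44, 'z': 38, 'total': 107}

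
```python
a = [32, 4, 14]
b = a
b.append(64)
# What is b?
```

After line 1: a = [32, 4, 14]
After line 2 (b = a is an alias, same object): a = [32, 4, 14], b = [32, 4, 14]
After line 3 (b.append mutates the shared list): a = [32, 4, 14, 64], b = [32, 4, 14, 64]

[32, 4, 14, 64]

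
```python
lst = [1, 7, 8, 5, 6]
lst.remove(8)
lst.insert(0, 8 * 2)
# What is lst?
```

After line 1: lst = [1, 7, 8, 5, 6]
After line 2 (remove first 8): lst = [1, 7, 5, 6]
After line 3 (insert 16 at index 0): lst = [16, 1, 7, 5, 6]

[16, 1, 7, 5, 6]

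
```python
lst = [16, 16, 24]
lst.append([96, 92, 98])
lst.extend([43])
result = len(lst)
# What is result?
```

After line 1: lst = [16, 16, 24]
After line 2 (append adds [96, 92, 98] as single element): lst = [16, 16, 24, [96, 92, 98]]
After line 3 (extend unpacks [43], adds 43): lst = [16, 16, 24, [96, 92, 98], 43]
After line 4: result = len(lst) = 5

5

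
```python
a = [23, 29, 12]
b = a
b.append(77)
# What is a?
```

After line 1: a = [23, 29, 12]
After line 2 (b = a is an alias, same object): a = [23, 29, 12], b = [23, 29, 12]
After line 3 (b.append mutates the shared list): a = [23, 29, 12, 77], b = [23, 29, 12, 77]

[23, 29, 12, 77]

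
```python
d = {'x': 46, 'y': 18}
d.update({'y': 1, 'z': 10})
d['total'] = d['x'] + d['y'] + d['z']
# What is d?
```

After line 1: d = {'x': 46, 'y': 18}
After line 2 (y overwritten, z added): d = {'x': 46, 'y': 1, 'z': 10}
After line 3 (total = 46 + 1 + 10 = 57): d = {'x': 46, 'y': 1, 'z': 10, 'total': 57}

{'x': 46, 'y': 1, 'z': 10, 'total': 57}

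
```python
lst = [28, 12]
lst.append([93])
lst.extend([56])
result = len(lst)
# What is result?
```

After line 1: lst = [28, 12]
After line 2 (append adds [93] as single element): lst = [28, 12, [93]]
After line 3 (extend unpacks [56], adds 56): lst = [28, 12, [93], 56]
After line 4: result = len(lst) = 4

4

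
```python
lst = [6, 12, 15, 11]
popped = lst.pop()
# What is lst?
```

[6, 12, 15]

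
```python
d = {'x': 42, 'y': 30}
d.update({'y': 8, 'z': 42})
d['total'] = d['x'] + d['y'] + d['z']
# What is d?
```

After line 1: d = {'x': 42, 'y': 30}
After line 2 (y overwritten, z added): d = {'x': 42, 'y': 8, 'z': 42}
After line 3 (total = 42 + 8 + 42 = 92): d = {'x': 42, 'y': 8, 'z': 42, 'total': 92}

{'x': 42, 'y': 8, 'z': 42, 'total': 92}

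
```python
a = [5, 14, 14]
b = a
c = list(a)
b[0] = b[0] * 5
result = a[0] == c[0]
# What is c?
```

After line 1: a = [5, 14, 14]
After line 2 (b = a, alias): a = [5, 14, 14], b = [5, 14, 14]
After line 3 (c = list(a) is a copy, new object): c = [5, 14, 14]
After line 4 (b[0] = 5 * 5 = 25; mutates shared a/b): a = b = [25, 14, 14], c = [5, 14, 14]
After line 5 (a[0] = 25, c[0] = 5; result = False)

[5, 14, 14]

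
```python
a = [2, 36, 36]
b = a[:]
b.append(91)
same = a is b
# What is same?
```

After line 1: a = [2, 36, 36]
After line 2 (b = a[:] is a shallow copy, new object): a = [2, 36, 36], b = [2, 36, 36]
After line 3 (append only mutates b): a = [2, 36, 36], b = [2, 36, 36, 91]
After line 4 (same = a is b; different objects -> False): same = False

False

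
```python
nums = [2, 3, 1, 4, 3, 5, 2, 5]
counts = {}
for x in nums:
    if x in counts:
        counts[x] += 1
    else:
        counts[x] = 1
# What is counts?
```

Initial: counts = {}, nums = [2, 3, 1, 4, 3, 5, 2, 5]
See 2: counts = {2: 1}
See 3: counts = {2: 1, 3: 1}
See 1: counts = {2: 1, 3: 1, 1: 1}
See 4: counts = {2: 1, 3: 1, 1: 1, 4: 1}
See 3: counts = {2: 1, 3: 2, 1: 1, 4: 1}
See 5: counts = {2: 1, 3: 2, 1: 1, 4: 1, 5: 1}
See 2: counts = {2: 2, 3: 2, 1: 1, 4: 1, 5: 1}
See 5: counts = {2: 2, 3: 2, 1: 1, 4: 1, 5: 2}

{2: 2, 3: 2, 1: 1, 4: 1, 5: 2}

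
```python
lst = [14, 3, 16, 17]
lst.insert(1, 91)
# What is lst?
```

[14, 91, 3, 16, 17]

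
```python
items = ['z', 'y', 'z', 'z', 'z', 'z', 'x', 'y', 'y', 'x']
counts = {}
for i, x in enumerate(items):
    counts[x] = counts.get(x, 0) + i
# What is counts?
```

Initial: counts = {}, items = ['z', 'y', 'z', 'z', 'z', 'z', 'x', 'y', 'y', 'x']
i=0, x='z': counts = {'z': 0}
i=1, x='y': counts = {'z': 0, 'y': 1}
i=2, x='z': counts = {'z': 2, 'y': 1}
i=3, x='z': counts = {'z': 5, 'y': 1}
i=4, x='z': counts = {'z': 9, 'y': 1}
i=5, x='z': counts = {'z': 14, 'y': 1}
i=6, x='x': counts = {'z': 14, 'y': 1, 'x': 6}
i=7, x='y': counts = {'z': 14, 'y': 8, 'x': 6}
i=8, x='y': counts = {'z': 14, 'y': 16, 'x': 6}
i=9, x='x': counts = {'z': 14, 'y': 16, 'x': 15}

{'z': 14, 'y': 16, 'x': 15}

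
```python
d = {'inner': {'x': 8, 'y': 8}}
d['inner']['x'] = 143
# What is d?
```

After line 1: d = {'inner': {'x': 8, 'y': 8}}
After line 2 (inner x overwritten): d = {'inner': {'x': 143, 'y': 8}}

{'inner': {'x': 143, 'y': 8}}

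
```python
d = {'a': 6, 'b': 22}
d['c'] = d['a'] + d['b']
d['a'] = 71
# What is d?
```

After line 1: d = {'a': 6, 'b': 22}
After line 2 (d['c'] = 6 + 22): d = {'a': 6, 'b': 22, 'c': 28}
After line 3: d = {'a': 71, 'b': 22, 'c': 28}

{'a': 71, 'b': 22, 'c': 28}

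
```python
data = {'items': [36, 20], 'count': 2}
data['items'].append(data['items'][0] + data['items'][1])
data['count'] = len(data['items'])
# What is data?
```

After line 1: data = {'items': [36, 20], 'count': 2}
After line 2 (append 36 + 20 = 56): data = {'items': [36, 20, 56], 'count': 2}
After line 3 (count = len(items) = 3): data = {'items': [36, 20, 56], 'count': 3}

{'items': [36, 20, 56], 'count': 3}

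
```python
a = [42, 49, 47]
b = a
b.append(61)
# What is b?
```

After line 1: a = [42, 49, 47]
After line 2 (b = a is an alias, same object): a = [42, 49, 47], b = [42, 49, 47]
After line 3 (b.append mutates the shared list): a = [42, 49, 47, 61], b = [42, 49, 47, 61]

[42, 49, 47, 61]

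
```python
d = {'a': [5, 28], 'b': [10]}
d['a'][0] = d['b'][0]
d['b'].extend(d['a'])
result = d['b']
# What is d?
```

After line 1: d = {'a': [5, 28], 'b': [10]}
After line 2 (a[0] = b[0] = 10): d = {'a': [10, 28], 'b': [10]}
After line 3 (b.extend(a) appends [10, 28]): d = {'a': [10, 28], 'b': [10, 10, 28]}
After line 4: result = d['b'] = [10, 10, 28]

{'a': [10, 28], 'b': [10, 10, 28]}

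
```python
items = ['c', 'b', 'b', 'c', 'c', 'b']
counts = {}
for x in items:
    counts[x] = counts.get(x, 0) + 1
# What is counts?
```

Initial: counts = {}, items = ['c', 'b', 'b', 'c', 'c', 'b']
See 'c': counts = {'c': 1}
See 'b': counts = {'c': 1, 'b': 1}
See 'b': counts = {'c': 1, 'b': 2}
See 'c': counts = {'c': 2, 'b': 2}
See 'c': counts = {'c': 3, 'b': 2}
See 'b': counts = {'c': 3, 'b': 3}

{'c': 3, 'b': 3}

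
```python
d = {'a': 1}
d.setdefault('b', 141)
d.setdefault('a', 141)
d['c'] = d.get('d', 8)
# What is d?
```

After line 1: d = {'a': 1}
After line 2 (setdefault adds 'b'=141): d = {'a': 1, 'b': 141}
After line 3 (setdefault 'a' no-op, already exists): d = {'a': 1, 'b': 141}
After line 4 (get('d', 8) returns default since 'd' not in d): d = {'a': 1, 'b': 141, 'c': 8}

{'a': 1, 'b': 141, 'c': 8}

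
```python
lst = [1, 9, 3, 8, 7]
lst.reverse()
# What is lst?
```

[7, 8, 3, 9, 1]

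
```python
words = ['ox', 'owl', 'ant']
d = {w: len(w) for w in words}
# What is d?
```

{'ox': 2, 'owl': 3, 'ant': 3}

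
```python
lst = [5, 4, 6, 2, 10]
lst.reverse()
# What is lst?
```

[10, 2, 6, 4, 5]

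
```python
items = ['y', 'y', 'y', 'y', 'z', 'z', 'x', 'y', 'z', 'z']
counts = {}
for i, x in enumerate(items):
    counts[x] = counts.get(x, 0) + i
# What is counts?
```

Initial: counts = {}, items = ['y', 'y', 'y', 'y', 'z', 'z', 'x', 'y', 'z', 'z']
i=0, x='y': counts = {'y': 0}
i=1, x='y': counts = {'y': 1}
i=2, x='y': counts = {'y': 3}
i=3, x='y': counts = {'y': 6}
i=4, x='z': counts = {'y': 6, 'z': 4}
i=5, x='z': counts = {'y': 6, 'z': 9}
i=6, x='x': counts = {'y': 6, 'z': 9, 'x': 6}
i=7, x='y': counts = {'y': 13, 'z': 9, 'x': 6}
i=8, x='z': counts = {'y': 13, 'z': 17, 'x': 6}
i=9, x='z': counts = {'y': 13, 'z': 26, 'x': 6}

{'y': 13, 'z': 26, 'x': 6}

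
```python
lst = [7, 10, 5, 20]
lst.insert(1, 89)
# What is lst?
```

[7, 89, 10, 5, 20]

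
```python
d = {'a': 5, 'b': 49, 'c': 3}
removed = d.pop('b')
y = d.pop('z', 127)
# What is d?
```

After line 1: d = {'a': 5, 'b': 49, 'c': 3}
After line 2 (pop 'b' returns 49): d = {'a': 5, 'c': 3}, removed = 49
After line 3 (pop 'z' missing, returns default 127): d = {'a': 5, 'c': 3}, y = 127

{'a': 5, 'c': 3}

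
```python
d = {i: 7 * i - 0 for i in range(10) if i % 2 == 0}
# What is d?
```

{0: 0, 2: 14, 4: 28, 6: 42, 8: 56}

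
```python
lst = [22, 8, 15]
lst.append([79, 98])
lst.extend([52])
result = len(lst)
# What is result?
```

After line 1: lst = [22, 8, 15]
After line 2 (append adds [79, 98] as single element): lst = [22, 8, 15, [79, 98]]
After line 3 (extend unpacks [52], adds 52): lst = [22, 8, 15, [79, 98], 52]
After line 4: result = len(lst) = 5

5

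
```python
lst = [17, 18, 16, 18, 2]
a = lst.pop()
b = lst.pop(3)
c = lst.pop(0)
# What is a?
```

After line 1: lst = [17, 18, 16, 18, 2]
After line 2 (pop() -> a = 2): lst = [17, 18, 16, 18]
After line 3 (pop(3) -> b = 18): lst = [17, 18, 16]
After line 4 (pop(0) -> c = 17): lst = [18, 16]

2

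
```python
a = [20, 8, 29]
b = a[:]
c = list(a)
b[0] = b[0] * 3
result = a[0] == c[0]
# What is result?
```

After line 1: a = [20, 8, 29]
After line 2 (b = a[:], copy): a = [20, 8, 29], b = [20, 8, 29]
After line 3 (c = list(a) is a copy, new object): c = [20, 8, 29]
After line 4 (b[0] = 20 * 3 = 60; only b mutates (copy)): a = [20, 8, 29], b = [60, 8, 29], c = [20, 8, 29]
After line 5 (a[0] = 20, c[0] = 20; result = True)

True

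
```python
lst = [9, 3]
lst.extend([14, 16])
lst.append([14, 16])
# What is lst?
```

After line 1: lst = [9, 3]
After line 2 (extend unpacks [14, 16]): lst = [9, 3, 14, 16]
After line 3 (append adds [14, 16] as single element): lst = [9, 3, 14, 16, [14, 16]]

[9, 3, 14, 16, [14, 16]]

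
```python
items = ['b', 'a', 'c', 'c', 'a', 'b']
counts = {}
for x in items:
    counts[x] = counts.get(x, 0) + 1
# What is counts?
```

Initial: counts = {}, items = ['b', 'a', 'c', 'c', 'a', 'b']
See 'b': counts = {'b': 1}
See 'a': counts = {'b': 1, 'a': 1}
See 'c': counts = {'b': 1, 'a': 1, 'c': 1}
See 'c': counts = {'b': 1, 'a': 1, 'c': 2}
See 'a': counts = {'b': 1, 'a': 2, 'c': 2}
See 'b': counts = {'b': 2, 'a': 2, 'c': 2}

{'b': 2, 'a': 2, 'c': 2}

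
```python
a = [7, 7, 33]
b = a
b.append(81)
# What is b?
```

After line 1: a = [7, 7, 33]
After line 2 (b = a is an alias, same object): a = [7, 7, 33], b = [7, 7, 33]
After line 3 (b.append mutates the shared list): a = [7, 7, 33, 81], b = [7, 7, 33, 81]

[7, 7, 33, 81]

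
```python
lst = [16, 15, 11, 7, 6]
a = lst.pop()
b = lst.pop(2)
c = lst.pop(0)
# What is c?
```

After line 1: lst = [16, 15, 11, 7, 6]
After line 2 (pop() -> a = 6): lst = [16, 15, 11, 7]
After line 3 (pop(2) -> b = 11): lst = [16, 15, 7]
After line 4 (pop(0) -> c = 16): lst = [15, 7]

16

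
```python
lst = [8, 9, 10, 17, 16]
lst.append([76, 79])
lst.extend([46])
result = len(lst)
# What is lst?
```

After line 1: lst = [8, 9, 10, 17, 16]
After line 2 (append adds [76, 79] as single element): lst = [8, 9, 10, 17, 16, [76, 79]]
After line 3 (extend unpacks [46], adds 46): lst = [8, 9, 10, 17, 16, [76, 79], 46]
After line 4: result = len(lst) = 7

[8, 9, 10, 17, 16, [76, 79], 46]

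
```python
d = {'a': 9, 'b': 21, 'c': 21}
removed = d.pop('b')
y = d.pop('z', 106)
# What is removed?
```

After line 1: d = {'a': 9, 'b': 21, 'c': 21}
After line 2 (pop 'b' returns 21): d = {'a': 9, 'c': 21}, removed = 21
After line 3 (pop 'z' missing, returns default 106): d = {'a': 9, 'c': 21}, y = 106

21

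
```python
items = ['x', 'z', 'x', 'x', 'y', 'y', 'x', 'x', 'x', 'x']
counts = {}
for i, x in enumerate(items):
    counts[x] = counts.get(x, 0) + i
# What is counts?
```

Initial: counts = {}, items = ['x', 'z', 'x', 'x', 'y', 'y', 'x', 'x', 'x', 'x']
i=0, x='x': counts = {'x': 0}
i=1, x='z': counts = {'x': 0, 'z': 1}
i=2, x='x': counts = {'x': 2, 'z': 1}
i=3, x='x': counts = {'x': 5, 'z': 1}
i=4, x='y': counts = {'x': 5, 'z': 1, 'y': 4}
i=5, x='y': counts = {'x': 5, 'z': 1, 'y': 9}
i=6, x='x': counts = {'x': 11, 'z': 1, 'y': 9}
i=7, x='x': counts = {'x': 18, 'z': 1, 'y': 9}
i=8, x='x': counts = {'x': 26, 'z': 1, 'y': 9}
i=9, x='x': counts = {'x': 35, 'z': 1, 'y': 9}

{'x': 35, 'z': 1, 'y': 9}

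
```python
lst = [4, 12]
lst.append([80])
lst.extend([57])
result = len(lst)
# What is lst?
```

After line 1: lst = [4, 12]
After line 2 (append adds [80] as single element): lst = [4, 12, [80]]
After line 3 (extend unpacks [57], adds 57): lst = [4, 12, [80], 57]
After line 4: result = len(lst) = 4

[4, 12, [80], 57]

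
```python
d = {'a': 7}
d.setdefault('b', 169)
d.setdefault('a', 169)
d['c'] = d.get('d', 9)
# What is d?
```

After line 1: d = {'a': 7}
After line 2 (setdefault adds 'b'=169): d = {'a': 7, 'b': 169}
After line 3 (setdefault 'a' no-op, already exists): d = {'a': 7, 'b': 169}
After line 4 (get('d', 9) returns default since 'd' not in d): d = {'a': 7, 'b': 169, 'c': 9}

{'a': 7, 'b': 169, 'c': 9}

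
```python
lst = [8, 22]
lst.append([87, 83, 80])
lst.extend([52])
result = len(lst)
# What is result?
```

After line 1: lst = [8, 22]
After line 2 (append adds [87, 83, 80] as single element): lst = [8, 22, [87, 83, 80]]
After line 3 (extend unpacks [52], adds 52): lst = [8, 22, [87, 83, 80], 52]
After line 4: result = len(lst) = 4

4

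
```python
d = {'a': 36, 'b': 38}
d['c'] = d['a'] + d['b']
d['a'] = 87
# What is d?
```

After line 1: d = {'a': 36, 'b': 38}
After line 2 (d['c'] = 36 + 38): d = {'a': 36, 'b': 38, 'c': 74}
After line 3: d = {'a': 87, 'b': 38, 'c': 74}

{'a': 87, 'b': 38, 'c': 74}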